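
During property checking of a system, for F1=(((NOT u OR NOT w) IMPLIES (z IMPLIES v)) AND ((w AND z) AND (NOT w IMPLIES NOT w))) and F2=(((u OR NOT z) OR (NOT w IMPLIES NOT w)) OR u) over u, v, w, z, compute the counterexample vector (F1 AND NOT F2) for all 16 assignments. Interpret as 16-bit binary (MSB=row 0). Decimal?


F1 = (((NOT u OR NOT w) IMPLIES (z IMPLIES v)) AND ((w AND z) AND (NOT w IMPLIES NOT w)))
F2 = (((u OR NOT z) OR (NOT w IMPLIES NOT w)) OR u)
Counterexample to F1=>F2 is where F1=1 and F2=0.
Evaluate each row (bits = u,v,w,z, MSB first):
  row 0 [0000]: F1=0 F2=1 -> F1&~F2 -> 0
  row 1 [0001]: F1=0 F2=1 -> F1&~F2 -> 0
  row 2 [0010]: F1=0 F2=1 -> F1&~F2 -> 0
  row 3 [0011]: F1=0 F2=1 -> F1&~F2 -> 0
  row 4 [0100]: F1=0 F2=1 -> F1&~F2 -> 0
  row 5 [0101]: F1=0 F2=1 -> F1&~F2 -> 0
  row 6 [0110]: F1=0 F2=1 -> F1&~F2 -> 0
  row 7 [0111]: F1=1 F2=1 -> F1&~F2 -> 0
  row 8 [1000]: F1=0 F2=1 -> F1&~F2 -> 0
  row 9 [1001]: F1=0 F2=1 -> F1&~F2 -> 0
  row 10 [1010]: F1=0 F2=1 -> F1&~F2 -> 0
  row 11 [1011]: F1=1 F2=1 -> F1&~F2 -> 0
  row 12 [1100]: F1=0 F2=1 -> F1&~F2 -> 0
  row 13 [1101]: F1=0 F2=1 -> F1&~F2 -> 0
  row 14 [1110]: F1=0 F2=1 -> F1&~F2 -> 0
  row 15 [1111]: F1=1 F2=1 -> F1&~F2 -> 0
Full result column, 4 rows per line (u,v fixed per line; w,z runs 00..11 left to right):
  rows 0-3 [u,v=00]: 0000  = hex 0
  rows 4-7 [u,v=01]: 0000  = hex 0
  rows 8-11 [u,v=10]: 0000  = hex 0
  rows 12-15 [u,v=11]: 0000  = hex 0
Counterexample vector (row 0 .. row 15) = 0000000000000000
Output column grouped in 4s = 0000 0000 0000 0000 = 0x0000
Convert to decimal digit by digit (value = value*16 + digit):
  0 -> 0
  0*16 + 0 = 0
  0*16 + 0 = 0
  0*16 + 0 = 0
Decimal = 0

0


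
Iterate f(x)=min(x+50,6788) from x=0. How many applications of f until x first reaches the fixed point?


Step 1: x=0, cap=6788, increment=50
Step 2: x grows by 50 each step until capped at 6788; fixed point is x=6788
Step 3: iterations = ceil(6788/50) = 136

136


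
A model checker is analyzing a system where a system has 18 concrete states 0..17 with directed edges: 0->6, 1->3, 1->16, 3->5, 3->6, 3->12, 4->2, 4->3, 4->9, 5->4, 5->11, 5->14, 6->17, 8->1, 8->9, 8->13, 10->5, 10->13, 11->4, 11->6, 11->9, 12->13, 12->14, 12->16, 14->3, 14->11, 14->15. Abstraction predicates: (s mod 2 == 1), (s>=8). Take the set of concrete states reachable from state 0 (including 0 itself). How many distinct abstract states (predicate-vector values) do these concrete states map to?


BFS from 0:
Concrete reachable: {0, 6, 17}
Abstract via predicates (s mod 2 == 1), (s>=8):
  (0,0) <- {0, 6}
  (1,1) <- {17}
Distinct abstract states = 2

2


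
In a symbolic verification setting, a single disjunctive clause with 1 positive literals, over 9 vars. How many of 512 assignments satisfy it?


Step 1: Total=2^9=512
Step 2: Unsat when all 1 false: 2^8=256
Step 3: Sat=512-256=256

256


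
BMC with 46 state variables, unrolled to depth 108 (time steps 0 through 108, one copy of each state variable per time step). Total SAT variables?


BMC unrolls to depth k, creating one copy of each state var for steps 0..k.
Step count = 108 + 1 = 109 (steps 0 through 108)
Vars per step = 46
Total = 46 * 109 = 5014

5014


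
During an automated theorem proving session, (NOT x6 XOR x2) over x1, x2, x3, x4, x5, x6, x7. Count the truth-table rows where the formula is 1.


Formula: (NOT x6 XOR x2) over 7 vars (128 rows)
Evaluate each row (x1, x2, x3, x4, x5, x6, x7 as bits, MSB first):
  row 0 [0000000]: (NOT 0 XOR 0) -> 1
  row 1 [0000001]: (NOT 0 XOR 0) -> 1
  row 2 [0000010]: (NOT 1 XOR 0) -> 0
  row 3 [0000011]: (NOT 1 XOR 0) -> 0
  row 4 [0000100]: (NOT 0 XOR 0) -> 1
  (every remaining row is evaluated the same way; all 128 results are listed next)
Full result column, 8 rows per line (x1,x2,x3,x4 fixed per line; x5,x6,x7 runs 000..111 left to right):
  rows 0-7 [x1,x2,x3,x4=0000]: 11001100  (ones: 4)
  rows 8-15 [x1,x2,x3,x4=0001]: 11001100  (ones: 4)
  rows 16-23 [x1,x2,x3,x4=0010]: 11001100  (ones: 4)
  rows 24-31 [x1,x2,x3,x4=0011]: 11001100  (ones: 4)
  rows 32-39 [x1,x2,x3,x4=0100]: 00110011  (ones: 4)
  rows 40-47 [x1,x2,x3,x4=0101]: 00110011  (ones: 4)
  rows 48-55 [x1,x2,x3,x4=0110]: 00110011  (ones: 4)
  rows 56-63 [x1,x2,x3,x4=0111]: 00110011  (ones: 4)
  rows 64-71 [x1,x2,x3,x4=1000]: 11001100  (ones: 4)
  rows 72-79 [x1,x2,x3,x4=1001]: 11001100  (ones: 4)
  rows 80-87 [x1,x2,x3,x4=1010]: 11001100  (ones: 4)
  rows 88-95 [x1,x2,x3,x4=1011]: 11001100  (ones: 4)
  rows 96-103 [x1,x2,x3,x4=1100]: 00110011  (ones: 4)
  rows 104-111 [x1,x2,x3,x4=1101]: 00110011  (ones: 4)
  rows 112-119 [x1,x2,x3,x4=1110]: 00110011  (ones: 4)
  rows 120-127 [x1,x2,x3,x4=1111]: 00110011  (ones: 4)
Count of 1-rows = 4+4+4+4+4+4+4+4+4+4+4+4+4+4+4+4 = 64

64


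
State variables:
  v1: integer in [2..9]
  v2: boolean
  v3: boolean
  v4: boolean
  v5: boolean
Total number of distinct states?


State space = product of domain sizes of all variables.
Domain sizes:
  v1 (integer in [2..9]): 8
  v2 (boolean): 2
  v3 (boolean): 2
  v4 (boolean): 2
  v5 (boolean): 2
Product = 8 * 2 * 2 * 2 * 2 = 128

128


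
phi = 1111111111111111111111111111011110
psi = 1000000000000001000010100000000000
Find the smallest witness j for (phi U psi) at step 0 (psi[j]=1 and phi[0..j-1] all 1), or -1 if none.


(phi U psi) at 0: need smallest j with psi[j]=1 and phi[i]=1 for all i in [0,j).
Scan from step 0:
  step 0: psi=1 and phi held for [0,0) -> witness found
Witness step = 0

0


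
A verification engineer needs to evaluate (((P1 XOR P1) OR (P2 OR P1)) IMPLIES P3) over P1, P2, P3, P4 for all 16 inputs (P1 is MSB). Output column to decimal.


Formula: (((P1 XOR P1) OR (P2 OR P1)) IMPLIES P3) over P1, P2, P3, P4 (16 rows)
Evaluate each row (bits = P1,P2,P3,P4, MSB first):
  row 0 [0000]: (((0 XOR 0) OR (0 OR 0)) IMPLIES 0) -> 1
  row 1 [0001]: (((0 XOR 0) OR (0 OR 0)) IMPLIES 0) -> 1
  row 2 [0010]: (((0 XOR 0) OR (0 OR 0)) IMPLIES 1) -> 1
  row 3 [0011]: (((0 XOR 0) OR (0 OR 0)) IMPLIES 1) -> 1
  row 4 [0100]: (((0 XOR 0) OR (1 OR 0)) IMPLIES 0) -> 0
  row 5 [0101]: (((0 XOR 0) OR (1 OR 0)) IMPLIES 0) -> 0
  row 6 [0110]: (((0 XOR 0) OR (1 OR 0)) IMPLIES 1) -> 1
  row 7 [0111]: (((0 XOR 0) OR (1 OR 0)) IMPLIES 1) -> 1
  row 8 [1000]: (((1 XOR 1) OR (0 OR 1)) IMPLIES 0) -> 0
  row 9 [1001]: (((1 XOR 1) OR (0 OR 1)) IMPLIES 0) -> 0
  row 10 [1010]: (((1 XOR 1) OR (0 OR 1)) IMPLIES 1) -> 1
  row 11 [1011]: (((1 XOR 1) OR (0 OR 1)) IMPLIES 1) -> 1
  row 12 [1100]: (((1 XOR 1) OR (1 OR 1)) IMPLIES 0) -> 0
  row 13 [1101]: (((1 XOR 1) OR (1 OR 1)) IMPLIES 0) -> 0
  row 14 [1110]: (((1 XOR 1) OR (1 OR 1)) IMPLIES 1) -> 1
  row 15 [1111]: (((1 XOR 1) OR (1 OR 1)) IMPLIES 1) -> 1
Full result column, 4 rows per line (P1,P2 fixed per line; P3,P4 runs 00..11 left to right):
  rows 0-3 [P1,P2=00]: 1111  = hex F
  rows 4-7 [P1,P2=01]: 0011  = hex 3
  rows 8-11 [P1,P2=10]: 0011  = hex 3
  rows 12-15 [P1,P2=11]: 0011  = hex 3
Output column (row 0 .. row 15) = 1111001100110011
Output column grouped in 4s = 1111 0011 0011 0011 = 0xF333
Convert to decimal digit by digit (value = value*16 + digit):
  F -> 15
  15*16 + 3 = 243
  243*16 + 3 = 3891
  3891*16 + 3 = 62259
Decimal = 62259

62259


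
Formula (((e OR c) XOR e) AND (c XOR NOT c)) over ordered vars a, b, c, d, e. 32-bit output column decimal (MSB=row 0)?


Formula: (((e OR c) XOR e) AND (c XOR NOT c)) over a, b, c, d, e (32 rows)
Evaluate each row (bits = a,b,c,d,e, MSB first):
  row 0 [00000]: (((0 OR 0) XOR 0) AND (0 XOR NOT 0)) -> 0
  row 1 [00001]: (((1 OR 0) XOR 1) AND (0 XOR NOT 0)) -> 0
  row 2 [00010]: (((0 OR 0) XOR 0) AND (0 XOR NOT 0)) -> 0
  row 3 [00011]: (((1 OR 0) XOR 1) AND (0 XOR NOT 0)) -> 0
  row 4 [00100]: (((0 OR 1) XOR 0) AND (1 XOR NOT 1)) -> 1
  row 5 [00101]: (((1 OR 1) XOR 1) AND (1 XOR NOT 1)) -> 0
  row 6 [00110]: (((0 OR 1) XOR 0) AND (1 XOR NOT 1)) -> 1
  row 7 [00111]: (((1 OR 1) XOR 1) AND (1 XOR NOT 1)) -> 0
  row 8 [01000]: (((0 OR 0) XOR 0) AND (0 XOR NOT 0)) -> 0
  row 9 [01001]: (((1 OR 0) XOR 1) AND (0 XOR NOT 0)) -> 0
  row 10 [01010]: (((0 OR 0) XOR 0) AND (0 XOR NOT 0)) -> 0
  row 11 [01011]: (((1 OR 0) XOR 1) AND (0 XOR NOT 0)) -> 0
  row 12 [01100]: (((0 OR 1) XOR 0) AND (1 XOR NOT 1)) -> 1
  row 13 [01101]: (((1 OR 1) XOR 1) AND (1 XOR NOT 1)) -> 0
  row 14 [01110]: (((0 OR 1) XOR 0) AND (1 XOR NOT 1)) -> 1
  row 15 [01111]: (((1 OR 1) XOR 1) AND (1 XOR NOT 1)) -> 0
  row 16 [10000]: (((0 OR 0) XOR 0) AND (0 XOR NOT 0)) -> 0
  row 17 [10001]: (((1 OR 0) XOR 1) AND (0 XOR NOT 0)) -> 0
  row 18 [10010]: (((0 OR 0) XOR 0) AND (0 XOR NOT 0)) -> 0
  row 19 [10011]: (((1 OR 0) XOR 1) AND (0 XOR NOT 0)) -> 0
  row 20 [10100]: (((0 OR 1) XOR 0) AND (1 XOR NOT 1)) -> 1
  row 21 [10101]: (((1 OR 1) XOR 1) AND (1 XOR NOT 1)) -> 0
  row 22 [10110]: (((0 OR 1) XOR 0) AND (1 XOR NOT 1)) -> 1
  row 23 [10111]: (((1 OR 1) XOR 1) AND (1 XOR NOT 1)) -> 0
  row 24 [11000]: (((0 OR 0) XOR 0) AND (0 XOR NOT 0)) -> 0
  row 25 [11001]: (((1 OR 0) XOR 1) AND (0 XOR NOT 0)) -> 0
  row 26 [11010]: (((0 OR 0) XOR 0) AND (0 XOR NOT 0)) -> 0
  row 27 [11011]: (((1 OR 0) XOR 1) AND (0 XOR NOT 0)) -> 0
  row 28 [11100]: (((0 OR 1) XOR 0) AND (1 XOR NOT 1)) -> 1
  row 29 [11101]: (((1 OR 1) XOR 1) AND (1 XOR NOT 1)) -> 0
  row 30 [11110]: (((0 OR 1) XOR 0) AND (1 XOR NOT 1)) -> 1
  row 31 [11111]: (((1 OR 1) XOR 1) AND (1 XOR NOT 1)) -> 0
Full result column, 4 rows per line (a,b,c fixed per line; d,e runs 00..11 left to right):
  rows 0-3 [a,b,c=000]: 0000  = hex 0
  rows 4-7 [a,b,c=001]: 1010  = hex A
  rows 8-11 [a,b,c=010]: 0000  = hex 0
  rows 12-15 [a,b,c=011]: 1010  = hex A
  rows 16-19 [a,b,c=100]: 0000  = hex 0
  rows 20-23 [a,b,c=101]: 1010  = hex A
  rows 24-27 [a,b,c=110]: 0000  = hex 0
  rows 28-31 [a,b,c=111]: 1010  = hex A
Output column (row 0 .. row 31) = 00001010000010100000101000001010
Output column grouped in 4s = 0000 1010 0000 1010 0000 1010 0000 1010 = 0x0A0A0A0A
Convert to decimal digit by digit (value = value*16 + digit):
  0 -> 0
  0*16 + 10 (A) = 10
  10*16 + 0 = 160
  160*16 + 10 (A) = 2570
  2570*16 + 0 = 41120
  41120*16 + 10 (A) = 657930
  657930*16 + 0 = 10526880
  10526880*16 + 10 (A) = 168430090
Decimal = 168430090

168430090


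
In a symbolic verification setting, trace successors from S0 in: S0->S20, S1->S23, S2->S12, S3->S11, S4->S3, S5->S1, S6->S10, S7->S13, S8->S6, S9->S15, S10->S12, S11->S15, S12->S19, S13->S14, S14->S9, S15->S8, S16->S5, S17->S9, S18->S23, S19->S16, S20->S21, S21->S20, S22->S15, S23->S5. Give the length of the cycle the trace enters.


Trace from S0 until a state repeats:
  S0 -> S20 -> S21 -> S20
S20 first seen at step 1, revisited at step 3.
Cycle length = 3 - 1 = 2

2


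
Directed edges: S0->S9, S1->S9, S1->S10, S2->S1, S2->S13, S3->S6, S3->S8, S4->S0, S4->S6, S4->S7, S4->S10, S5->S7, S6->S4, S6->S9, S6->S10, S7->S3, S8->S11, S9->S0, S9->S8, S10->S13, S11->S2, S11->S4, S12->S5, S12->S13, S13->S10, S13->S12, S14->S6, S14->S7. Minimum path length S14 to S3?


BFS layer-by-layer from S14:
  dist 0: {S14}
  dist 1: {S6, S7}
  dist 2: {S3, S4, S9, S10}
  -> S3 reached at distance 2
Shortest path length = 2

2


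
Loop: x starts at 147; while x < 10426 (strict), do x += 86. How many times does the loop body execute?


Step 1: x goes from 147 toward 10426 by 86; the body runs while x<10426, so iterations = ceil((bound-start)/step)
Step 2: Distance=10279
Step 3: ceil(10279/86)=120

120


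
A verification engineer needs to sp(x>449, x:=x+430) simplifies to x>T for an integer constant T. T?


Formula: sp(P, x:=E) = exists old_x. (x = E[old_x/x]) AND P[old_x/x] (old_x is the value of x before the assignment; eliminate old_x by solving x = E[old_x/x] for old_x)
Step 1: Precondition P: x>449, i.e. old_x > 449
Step 2: Assignment gives x = old_x + 430, so old_x = x - 430
Step 3: Substitute into P: x - 430 > 449
Step 4: Simplify: x > 449+430 = 879

879


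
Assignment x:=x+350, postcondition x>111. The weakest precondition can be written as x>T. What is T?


Formula: wp(x:=E, P) = P[E/x] (substitute E for x in postcondition)
Step 1: Postcondition: x>111
Step 2: Substitute x+350 for x: x+350>111
Step 3: Solve for x: x > 111-350 = -239

-239


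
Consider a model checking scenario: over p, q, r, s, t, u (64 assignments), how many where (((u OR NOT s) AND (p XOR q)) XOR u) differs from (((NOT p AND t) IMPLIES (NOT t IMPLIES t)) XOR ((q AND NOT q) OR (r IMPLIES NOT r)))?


F1 = (((u OR NOT s) AND (p XOR q)) XOR u)
F2 = (((NOT p AND t) IMPLIES (NOT t IMPLIES t)) XOR ((q AND NOT q) OR (r IMPLIES NOT r)))
Evaluate both on each of 64 rows (bits = p,q,r,s,t,u):
  row 0 [000000]: F1=0 F2=0 -> 0
  row 1 [000001]: F1=1 F2=0 (differ) -> 1
  row 2 [000010]: F1=0 F2=0 -> 0
  row 3 [000011]: F1=1 F2=0 (differ) -> 1
  row 4 [000100]: F1=0 F2=0 -> 0
  (every remaining row is evaluated the same way; all 64 results are listed next)
Full result column, 8 rows per line (p,q,r fixed per line; s,t,u runs 000..111 left to right):
  rows 0-7 [p,q,r=000]: 01010101  (ones: 4)
  rows 8-15 [p,q,r=001]: 10101010  (ones: 4)
  rows 16-23 [p,q,r=010]: 10100000  (ones: 2)
  rows 24-31 [p,q,r=011]: 01011111  (ones: 6)
  rows 32-39 [p,q,r=100]: 10100000  (ones: 2)
  rows 40-47 [p,q,r=101]: 01011111  (ones: 6)
  rows 48-55 [p,q,r=110]: 01010101  (ones: 4)
  rows 56-63 [p,q,r=111]: 10101010  (ones: 4)
Disagreements = 4+4+2+6+2+6+4+4 = 32

32


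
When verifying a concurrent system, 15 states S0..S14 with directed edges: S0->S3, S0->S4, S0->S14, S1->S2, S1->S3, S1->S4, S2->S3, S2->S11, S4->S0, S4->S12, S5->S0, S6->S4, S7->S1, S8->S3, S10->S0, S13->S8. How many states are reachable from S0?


BFS from S0:
  layer 0: {S0}
  layer 1: {S3, S4, S14}
  layer 2: {S12}
Reachable set: {S0, S3, S4, S12, S14}
Count = 5

5


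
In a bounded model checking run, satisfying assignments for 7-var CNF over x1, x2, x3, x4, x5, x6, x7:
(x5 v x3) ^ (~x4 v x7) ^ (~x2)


CNF with 3 clauses over 7 vars (128 assignments).
An assignment satisfies CNF iff every clause has >=1 true literal.
Check each row (bits = x1,x2,x3,x4,x5,x6,x7; clause T/F shown):
  row 0 [0000000]: clauses=FTT -> 0
  row 1 [0000001]: clauses=FTT -> 0
  row 2 [0000010]: clauses=FTT -> 0
  row 3 [0000011]: clauses=FTT -> 0
  row 4 [0000100]: clauses=TTT -> 1
  (every remaining row is evaluated the same way; all 128 results are listed next)
Full result column, 8 rows per line (x1,x2,x3,x4 fixed per line; x5,x6,x7 runs 000..111 left to right):
  rows 0-7 [x1,x2,x3,x4=0000]: 00001111  (ones: 4)
  rows 8-15 [x1,x2,x3,x4=0001]: 00000101  (ones: 2)
  rows 16-23 [x1,x2,x3,x4=0010]: 11111111  (ones: 8)
  rows 24-31 [x1,x2,x3,x4=0011]: 01010101  (ones: 4)
  rows 32-39 [x1,x2,x3,x4=0100]: 00000000  (ones: 0)
  rows 40-47 [x1,x2,x3,x4=0101]: 00000000  (ones: 0)
  rows 48-55 [x1,x2,x3,x4=0110]: 00000000  (ones: 0)
  rows 56-63 [x1,x2,x3,x4=0111]: 00000000  (ones: 0)
  rows 64-71 [x1,x2,x3,x4=1000]: 00001111  (ones: 4)
  rows 72-79 [x1,x2,x3,x4=1001]: 00000101  (ones: 2)
  rows 80-87 [x1,x2,x3,x4=1010]: 11111111  (ones: 8)
  rows 88-95 [x1,x2,x3,x4=1011]: 01010101  (ones: 4)
  rows 96-103 [x1,x2,x3,x4=1100]: 00000000  (ones: 0)
  rows 104-111 [x1,x2,x3,x4=1101]: 00000000  (ones: 0)
  rows 112-119 [x1,x2,x3,x4=1110]: 00000000  (ones: 0)
  rows 120-127 [x1,x2,x3,x4=1111]: 00000000  (ones: 0)
Satisfying assignments = 4+2+8+4+0+0+0+0+4+2+8+4+0+0+0+0 = 36

36


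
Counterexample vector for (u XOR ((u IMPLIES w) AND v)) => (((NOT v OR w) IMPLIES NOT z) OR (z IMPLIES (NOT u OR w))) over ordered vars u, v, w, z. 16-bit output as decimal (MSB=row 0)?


F1 = (u XOR ((u IMPLIES w) AND v))
F2 = (((NOT v OR w) IMPLIES NOT z) OR (z IMPLIES (NOT u OR w)))
Counterexample to F1=>F2 is where F1=1 and F2=0.
Evaluate each row (bits = u,v,w,z, MSB first):
  row 0 [0000]: F1=0 F2=1 -> F1&~F2 -> 0
  row 1 [0001]: F1=0 F2=1 -> F1&~F2 -> 0
  row 2 [0010]: F1=0 F2=1 -> F1&~F2 -> 0
  row 3 [0011]: F1=0 F2=1 -> F1&~F2 -> 0
  row 4 [0100]: F1=1 F2=1 -> F1&~F2 -> 0
  row 5 [0101]: F1=1 F2=1 -> F1&~F2 -> 0
  row 6 [0110]: F1=1 F2=1 -> F1&~F2 -> 0
  row 7 [0111]: F1=1 F2=1 -> F1&~F2 -> 0
  row 8 [1000]: F1=1 F2=1 -> F1&~F2 -> 0
  row 9 [1001]: F1=1 F2=0 -> F1&~F2 -> 1
  row 10 [1010]: F1=1 F2=1 -> F1&~F2 -> 0
  row 11 [1011]: F1=1 F2=1 -> F1&~F2 -> 0
  row 12 [1100]: F1=1 F2=1 -> F1&~F2 -> 0
  row 13 [1101]: F1=1 F2=1 -> F1&~F2 -> 0
  row 14 [1110]: F1=0 F2=1 -> F1&~F2 -> 0
  row 15 [1111]: F1=0 F2=1 -> F1&~F2 -> 0
Full result column, 4 rows per line (u,v fixed per line; w,z runs 00..11 left to right):
  rows 0-3 [u,v=00]: 0000  = hex 0
  rows 4-7 [u,v=01]: 0000  = hex 0
  rows 8-11 [u,v=10]: 0100  = hex 4
  rows 12-15 [u,v=11]: 0000  = hex 0
Counterexample vector (row 0 .. row 15) = 0000000001000000
Output column grouped in 4s = 0000 0000 0100 0000 = 0x0040
Convert to decimal digit by digit (value = value*16 + digit):
  0 -> 0
  0*16 + 0 = 0
  0*16 + 4 = 4
  4*16 + 0 = 64
Decimal = 64

64


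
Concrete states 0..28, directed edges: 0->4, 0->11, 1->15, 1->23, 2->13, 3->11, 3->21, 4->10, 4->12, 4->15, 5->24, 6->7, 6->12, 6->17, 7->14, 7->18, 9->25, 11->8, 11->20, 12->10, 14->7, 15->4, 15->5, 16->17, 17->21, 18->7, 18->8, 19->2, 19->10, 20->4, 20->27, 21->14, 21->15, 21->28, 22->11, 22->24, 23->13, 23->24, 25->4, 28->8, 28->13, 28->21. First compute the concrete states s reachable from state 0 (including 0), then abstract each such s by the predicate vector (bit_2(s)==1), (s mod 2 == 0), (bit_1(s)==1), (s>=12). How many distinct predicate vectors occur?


BFS from 0:
Concrete reachable: {0, 4, 5, 8, 10, 11, 12, 15, 20, 24, 27}
Abstract via predicates (bit_2(s)==1), (s mod 2 == 0), (bit_1(s)==1), (s>=12):
  (0,0,1,0) <- {11}
  (0,0,1,1) <- {27}
  (0,1,0,0) <- {0, 8}
  (0,1,0,1) <- {24}
  (0,1,1,0) <- {10}
  (1,0,0,0) <- {5}
  (1,0,1,1) <- {15}
  (1,1,0,0) <- {4}
  (1,1,0,1) <- {12, 20}
Distinct abstract states = 9

9


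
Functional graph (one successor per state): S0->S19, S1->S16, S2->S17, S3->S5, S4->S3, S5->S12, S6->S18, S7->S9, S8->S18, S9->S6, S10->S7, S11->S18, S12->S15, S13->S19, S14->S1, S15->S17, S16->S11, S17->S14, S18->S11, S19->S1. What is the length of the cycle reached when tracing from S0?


Trace from S0 until a state repeats:
  S0 -> S19 -> S1 -> S16 -> S11 -> S18 -> S11
S11 first seen at step 4, revisited at step 6.
Cycle length = 6 - 4 = 2

2


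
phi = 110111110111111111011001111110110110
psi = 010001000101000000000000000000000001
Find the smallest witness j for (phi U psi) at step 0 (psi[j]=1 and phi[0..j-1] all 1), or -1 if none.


(phi U psi) at 0: need smallest j with psi[j]=1 and phi[i]=1 for all i in [0,j).
Scan from step 0:
  step 0: phi=1, psi=0 -> continue
  step 1: psi=1 and phi held for [0,1) -> witness found
Witness step = 1

1


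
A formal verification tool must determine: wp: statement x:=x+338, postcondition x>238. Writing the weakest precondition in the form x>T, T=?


Formula: wp(x:=E, P) = P[E/x] (substitute E for x in postcondition)
Step 1: Postcondition: x>238
Step 2: Substitute x+338 for x: x+338>238
Step 3: Solve for x: x > 238-338 = -100

-100


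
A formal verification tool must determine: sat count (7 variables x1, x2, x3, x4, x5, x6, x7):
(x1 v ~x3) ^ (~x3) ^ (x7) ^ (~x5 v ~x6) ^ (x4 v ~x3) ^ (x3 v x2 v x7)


CNF with 6 clauses over 7 vars (128 assignments).
An assignment satisfies CNF iff every clause has >=1 true literal.
Check each row (bits = x1,x2,x3,x4,x5,x6,x7; clause T/F shown):
  row 0 [0000000]: clauses=TTFTTF -> 0
  row 1 [0000001]: clauses=TTTTTT -> 1
  row 2 [0000010]: clauses=TTFTTF -> 0
  row 3 [0000011]: clauses=TTTTTT -> 1
  row 4 [0000100]: clauses=TTFTTF -> 0
  (every remaining row is evaluated the same way; all 128 results are listed next)
Full result column, 8 rows per line (x1,x2,x3,x4 fixed per line; x5,x6,x7 runs 000..111 left to right):
  rows 0-7 [x1,x2,x3,x4=0000]: 01010100  (ones: 3)
  rows 8-15 [x1,x2,x3,x4=0001]: 01010100  (ones: 3)
  rows 16-23 [x1,x2,x3,x4=0010]: 00000000  (ones: 0)
  rows 24-31 [x1,x2,x3,x4=0011]: 00000000  (ones: 0)
  rows 32-39 [x1,x2,x3,x4=0100]: 01010100  (ones: 3)
  rows 40-47 [x1,x2,x3,x4=0101]: 01010100  (ones: 3)
  rows 48-55 [x1,x2,x3,x4=0110]: 00000000  (ones: 0)
  rows 56-63 [x1,x2,x3,x4=0111]: 00000000  (ones: 0)
  rows 64-71 [x1,x2,x3,x4=1000]: 01010100  (ones: 3)
  rows 72-79 [x1,x2,x3,x4=1001]: 01010100  (ones: 3)
  rows 80-87 [x1,x2,x3,x4=1010]: 00000000  (ones: 0)
  rows 88-95 [x1,x2,x3,x4=1011]: 00000000  (ones: 0)
  rows 96-103 [x1,x2,x3,x4=1100]: 01010100  (ones: 3)
  rows 104-111 [x1,x2,x3,x4=1101]: 01010100  (ones: 3)
  rows 112-119 [x1,x2,x3,x4=1110]: 00000000  (ones: 0)
  rows 120-127 [x1,x2,x3,x4=1111]: 00000000  (ones: 0)
Satisfying assignments = 3+3+0+0+3+3+0+0+3+3+0+0+3+3+0+0 = 24

24


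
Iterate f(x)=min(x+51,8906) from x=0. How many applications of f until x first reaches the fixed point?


Step 1: x=0, cap=8906, increment=51
Step 2: x grows by 51 each step until capped at 8906; fixed point is x=8906
Step 3: iterations = ceil(8906/51) = 175

175


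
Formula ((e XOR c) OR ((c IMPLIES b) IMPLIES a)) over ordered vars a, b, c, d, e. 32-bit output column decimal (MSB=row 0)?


Formula: ((e XOR c) OR ((c IMPLIES b) IMPLIES a)) over a, b, c, d, e (32 rows)
Evaluate each row (bits = a,b,c,d,e, MSB first):
  row 0 [00000]: ((0 XOR 0) OR ((0 IMPLIES 0) IMPLIES 0)) -> 0
  row 1 [00001]: ((1 XOR 0) OR ((0 IMPLIES 0) IMPLIES 0)) -> 1
  row 2 [00010]: ((0 XOR 0) OR ((0 IMPLIES 0) IMPLIES 0)) -> 0
  row 3 [00011]: ((1 XOR 0) OR ((0 IMPLIES 0) IMPLIES 0)) -> 1
  row 4 [00100]: ((0 XOR 1) OR ((1 IMPLIES 0) IMPLIES 0)) -> 1
  row 5 [00101]: ((1 XOR 1) OR ((1 IMPLIES 0) IMPLIES 0)) -> 1
  row 6 [00110]: ((0 XOR 1) OR ((1 IMPLIES 0) IMPLIES 0)) -> 1
  row 7 [00111]: ((1 XOR 1) OR ((1 IMPLIES 0) IMPLIES 0)) -> 1
  row 8 [01000]: ((0 XOR 0) OR ((0 IMPLIES 1) IMPLIES 0)) -> 0
  row 9 [01001]: ((1 XOR 0) OR ((0 IMPLIES 1) IMPLIES 0)) -> 1
  row 10 [01010]: ((0 XOR 0) OR ((0 IMPLIES 1) IMPLIES 0)) -> 0
  row 11 [01011]: ((1 XOR 0) OR ((0 IMPLIES 1) IMPLIES 0)) -> 1
  row 12 [01100]: ((0 XOR 1) OR ((1 IMPLIES 1) IMPLIES 0)) -> 1
  row 13 [01101]: ((1 XOR 1) OR ((1 IMPLIES 1) IMPLIES 0)) -> 0
  row 14 [01110]: ((0 XOR 1) OR ((1 IMPLIES 1) IMPLIES 0)) -> 1
  row 15 [01111]: ((1 XOR 1) OR ((1 IMPLIES 1) IMPLIES 0)) -> 0
  row 16 [10000]: ((0 XOR 0) OR ((0 IMPLIES 0) IMPLIES 1)) -> 1
  row 17 [10001]: ((1 XOR 0) OR ((0 IMPLIES 0) IMPLIES 1)) -> 1
  row 18 [10010]: ((0 XOR 0) OR ((0 IMPLIES 0) IMPLIES 1)) -> 1
  row 19 [10011]: ((1 XOR 0) OR ((0 IMPLIES 0) IMPLIES 1)) -> 1
  row 20 [10100]: ((0 XOR 1) OR ((1 IMPLIES 0) IMPLIES 1)) -> 1
  row 21 [10101]: ((1 XOR 1) OR ((1 IMPLIES 0) IMPLIES 1)) -> 1
  row 22 [10110]: ((0 XOR 1) OR ((1 IMPLIES 0) IMPLIES 1)) -> 1
  row 23 [10111]: ((1 XOR 1) OR ((1 IMPLIES 0) IMPLIES 1)) -> 1
  row 24 [11000]: ((0 XOR 0) OR ((0 IMPLIES 1) IMPLIES 1)) -> 1
  row 25 [11001]: ((1 XOR 0) OR ((0 IMPLIES 1) IMPLIES 1)) -> 1
  row 26 [11010]: ((0 XOR 0) OR ((0 IMPLIES 1) IMPLIES 1)) -> 1
  row 27 [11011]: ((1 XOR 0) OR ((0 IMPLIES 1) IMPLIES 1)) -> 1
  row 28 [11100]: ((0 XOR 1) OR ((1 IMPLIES 1) IMPLIES 1)) -> 1
  row 29 [11101]: ((1 XOR 1) OR ((1 IMPLIES 1) IMPLIES 1)) -> 1
  row 30 [11110]: ((0 XOR 1) OR ((1 IMPLIES 1) IMPLIES 1)) -> 1
  row 31 [11111]: ((1 XOR 1) OR ((1 IMPLIES 1) IMPLIES 1)) -> 1
Full result column, 4 rows per line (a,b,c fixed per line; d,e runs 00..11 left to right):
  rows 0-3 [a,b,c=000]: 0101  = hex 5
  rows 4-7 [a,b,c=001]: 1111  = hex F
  rows 8-11 [a,b,c=010]: 0101  = hex 5
  rows 12-15 [a,b,c=011]: 1010  = hex A
  rows 16-19 [a,b,c=100]: 1111  = hex F
  rows 20-23 [a,b,c=101]: 1111  = hex F
  rows 24-27 [a,b,c=110]: 1111  = hex F
  rows 28-31 [a,b,c=111]: 1111  = hex F
Output column (row 0 .. row 31) = 01011111010110101111111111111111
Output column grouped in 4s = 0101 1111 0101 1010 1111 1111 1111 1111 = 0x5F5AFFFF
Convert to decimal digit by digit (value = value*16 + digit):
  5 -> 5
  5*16 + 15 (F) = 95
  95*16 + 5 = 1525
  1525*16 + 10 (A) = 24410
  24410*16 + 15 (F) = 390575
  390575*16 + 15 (F) = 6249215
  6249215*16 + 15 (F) = 99987455
  99987455*16 + 15 (F) = 1599799295
Decimal = 1599799295

1599799295


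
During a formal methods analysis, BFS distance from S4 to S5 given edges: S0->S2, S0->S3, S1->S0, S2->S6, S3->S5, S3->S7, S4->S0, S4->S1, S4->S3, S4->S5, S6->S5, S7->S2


BFS layer-by-layer from S4:
  dist 0: {S4}
  dist 1: {S0, S1, S3, S5}
  -> S5 reached at distance 1
Shortest path length = 1

1


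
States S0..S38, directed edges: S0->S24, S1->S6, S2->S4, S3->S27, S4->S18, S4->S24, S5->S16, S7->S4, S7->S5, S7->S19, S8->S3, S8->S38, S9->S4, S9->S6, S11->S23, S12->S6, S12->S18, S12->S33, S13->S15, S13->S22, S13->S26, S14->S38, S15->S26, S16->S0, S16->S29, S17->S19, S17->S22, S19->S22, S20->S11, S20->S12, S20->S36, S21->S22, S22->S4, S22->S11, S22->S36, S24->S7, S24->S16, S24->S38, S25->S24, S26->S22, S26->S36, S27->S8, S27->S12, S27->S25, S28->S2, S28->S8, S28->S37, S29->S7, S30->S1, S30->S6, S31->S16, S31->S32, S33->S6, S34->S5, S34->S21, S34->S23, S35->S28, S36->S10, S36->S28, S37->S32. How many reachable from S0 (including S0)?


BFS from S0:
  layer 0: {S0}
  layer 1: {S24}
  layer 2: {S7, S16, S38}
  layer 3: {S4, S5, S19, S29}
  layer 4: {S18, S22}
  layer 5: {S11, S36}
  layer 6: {S10, S23, S28}
  layer 7: {S2, S8, S37}
  layer 8: {S3, S32}
  layer 9: {S27}
  layer 10: {S12, S25}
  layer 11: {S6, S33}
Reachable set: {S0, S2, S3, S4, S5, S6, S7, S8, S10, S11, S12, S16, S18, S19, S22, S23, S24, S25, S27, S28, S29, S32, S33, S36, S37, S38}
Count = 26

26


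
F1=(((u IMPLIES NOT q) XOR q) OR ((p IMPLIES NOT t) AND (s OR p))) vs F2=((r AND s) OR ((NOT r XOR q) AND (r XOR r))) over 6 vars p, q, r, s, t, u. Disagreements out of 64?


F1 = (((u IMPLIES NOT q) XOR q) OR ((p IMPLIES NOT t) AND (s OR p)))
F2 = ((r AND s) OR ((NOT r XOR q) AND (r XOR r)))
Evaluate both on each of 64 rows (bits = p,q,r,s,t,u):
  row 0 [000000]: F1=1 F2=0 (differ) -> 1
  row 1 [000001]: F1=1 F2=0 (differ) -> 1
  row 2 [000010]: F1=1 F2=0 (differ) -> 1
  row 3 [000011]: F1=1 F2=0 (differ) -> 1
  row 4 [000100]: F1=1 F2=0 (differ) -> 1
  (every remaining row is evaluated the same way; all 64 results are listed next)
Full result column, 8 rows per line (p,q,r fixed per line; s,t,u runs 000..111 left to right):
  rows 0-7 [p,q,r=000]: 11111111  (ones: 8)
  rows 8-15 [p,q,r=001]: 11110000  (ones: 4)
  rows 16-23 [p,q,r=010]: 01011111  (ones: 6)
  rows 24-31 [p,q,r=011]: 01010000  (ones: 2)
  rows 32-39 [p,q,r=100]: 11111111  (ones: 8)
  rows 40-47 [p,q,r=101]: 11110000  (ones: 4)
  rows 48-55 [p,q,r=110]: 11011101  (ones: 6)
  rows 56-63 [p,q,r=111]: 11010010  (ones: 4)
Disagreements = 8+4+6+2+8+4+6+4 = 42

42


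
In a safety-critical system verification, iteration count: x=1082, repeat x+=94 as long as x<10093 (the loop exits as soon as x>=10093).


Step 1: x goes from 1082 toward 10093 by 94; the body runs while x<10093, so iterations = ceil((bound-start)/step)
Step 2: Distance=9011
Step 3: ceil(9011/94)=96

96


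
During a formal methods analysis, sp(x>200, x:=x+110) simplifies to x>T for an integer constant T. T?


Formula: sp(P, x:=E) = exists old_x. (x = E[old_x/x]) AND P[old_x/x] (old_x is the value of x before the assignment; eliminate old_x by solving x = E[old_x/x] for old_x)
Step 1: Precondition P: x>200, i.e. old_x > 200
Step 2: Assignment gives x = old_x + 110, so old_x = x - 110
Step 3: Substitute into P: x - 110 > 200
Step 4: Simplify: x > 200+110 = 310

310


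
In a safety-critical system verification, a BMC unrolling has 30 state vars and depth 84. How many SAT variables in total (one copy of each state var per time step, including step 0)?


BMC unrolls to depth k, creating one copy of each state var for steps 0..k.
Step count = 84 + 1 = 85 (steps 0 through 84)
Vars per step = 30
Total = 30 * 85 = 2550

2550


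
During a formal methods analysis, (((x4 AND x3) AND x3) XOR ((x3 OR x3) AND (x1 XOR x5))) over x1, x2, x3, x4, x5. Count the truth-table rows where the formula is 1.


Formula: (((x4 AND x3) AND x3) XOR ((x3 OR x3) AND (x1 XOR x5))) over 5 vars (32 rows)
Evaluate each row (x1, x2, x3, x4, x5 as bits, MSB first):
  row 0 [00000]: (((0 AND 0) AND 0) XOR ((0 OR 0) AND (0 XOR 0))) -> 0
  row 1 [00001]: (((0 AND 0) AND 0) XOR ((0 OR 0) AND (0 XOR 1))) -> 0
  row 2 [00010]: (((1 AND 0) AND 0) XOR ((0 OR 0) AND (0 XOR 0))) -> 0
  row 3 [00011]: (((1 AND 0) AND 0) XOR ((0 OR 0) AND (0 XOR 1))) -> 0
  row 4 [00100]: (((0 AND 1) AND 1) XOR ((1 OR 1) AND (0 XOR 0))) -> 0
  row 5 [00101]: (((0 AND 1) AND 1) XOR ((1 OR 1) AND (0 XOR 1))) -> 1
  row 6 [00110]: (((1 AND 1) AND 1) XOR ((1 OR 1) AND (0 XOR 0))) -> 1
  row 7 [00111]: (((1 AND 1) AND 1) XOR ((1 OR 1) AND (0 XOR 1))) -> 0
  row 8 [01000]: (((0 AND 0) AND 0) XOR ((0 OR 0) AND (0 XOR 0))) -> 0
  row 9 [01001]: (((0 AND 0) AND 0) XOR ((0 OR 0) AND (0 XOR 1))) -> 0
  row 10 [01010]: (((1 AND 0) AND 0) XOR ((0 OR 0) AND (0 XOR 0))) -> 0
  row 11 [01011]: (((1 AND 0) AND 0) XOR ((0 OR 0) AND (0 XOR 1))) -> 0
  row 12 [01100]: (((0 AND 1) AND 1) XOR ((1 OR 1) AND (0 XOR 0))) -> 0
  row 13 [01101]: (((0 AND 1) AND 1) XOR ((1 OR 1) AND (0 XOR 1))) -> 1
  row 14 [01110]: (((1 AND 1) AND 1) XOR ((1 OR 1) AND (0 XOR 0))) -> 1
  row 15 [01111]: (((1 AND 1) AND 1) XOR ((1 OR 1) AND (0 XOR 1))) -> 0
  row 16 [10000]: (((0 AND 0) AND 0) XOR ((0 OR 0) AND (1 XOR 0))) -> 0
  row 17 [10001]: (((0 AND 0) AND 0) XOR ((0 OR 0) AND (1 XOR 1))) -> 0
  row 18 [10010]: (((1 AND 0) AND 0) XOR ((0 OR 0) AND (1 XOR 0))) -> 0
  row 19 [10011]: (((1 AND 0) AND 0) XOR ((0 OR 0) AND (1 XOR 1))) -> 0
  row 20 [10100]: (((0 AND 1) AND 1) XOR ((1 OR 1) AND (1 XOR 0))) -> 1
  row 21 [10101]: (((0 AND 1) AND 1) XOR ((1 OR 1) AND (1 XOR 1))) -> 0
  row 22 [10110]: (((1 AND 1) AND 1) XOR ((1 OR 1) AND (1 XOR 0))) -> 0
  row 23 [10111]: (((1 AND 1) AND 1) XOR ((1 OR 1) AND (1 XOR 1))) -> 1
  row 24 [11000]: (((0 AND 0) AND 0) XOR ((0 OR 0) AND (1 XOR 0))) -> 0
  row 25 [11001]: (((0 AND 0) AND 0) XOR ((0 OR 0) AND (1 XOR 1))) -> 0
  row 26 [11010]: (((1 AND 0) AND 0) XOR ((0 OR 0) AND (1 XOR 0))) -> 0
  row 27 [11011]: (((1 AND 0) AND 0) XOR ((0 OR 0) AND (1 XOR 1))) -> 0
  row 28 [11100]: (((0 AND 1) AND 1) XOR ((1 OR 1) AND (1 XOR 0))) -> 1
  row 29 [11101]: (((0 AND 1) AND 1) XOR ((1 OR 1) AND (1 XOR 1))) -> 0
  row 30 [11110]: (((1 AND 1) AND 1) XOR ((1 OR 1) AND (1 XOR 0))) -> 0
  row 31 [11111]: (((1 AND 1) AND 1) XOR ((1 OR 1) AND (1 XOR 1))) -> 1
Full result column, 8 rows per line (x1,x2 fixed per line; x3,x4,x5 runs 000..111 left to right):
  rows 0-7 [x1,x2=00]: 00000110  (ones: 2)
  rows 8-15 [x1,x2=01]: 00000110  (ones: 2)
  rows 16-23 [x1,x2=10]: 00001001  (ones: 2)
  rows 24-31 [x1,x2=11]: 00001001  (ones: 2)
Count of 1-rows = 2+2+2+2 = 8

8


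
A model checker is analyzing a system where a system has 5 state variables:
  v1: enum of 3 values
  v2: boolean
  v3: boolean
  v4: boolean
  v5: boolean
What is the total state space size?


State space = product of domain sizes of all variables.
Domain sizes:
  v1 (enum of 3 values): 3
  v2 (boolean): 2
  v3 (boolean): 2
  v4 (boolean): 2
  v5 (boolean): 2
Product = 3 * 2 * 2 * 2 * 2 = 48

48


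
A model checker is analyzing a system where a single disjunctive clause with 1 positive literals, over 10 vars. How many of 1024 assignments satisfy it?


Step 1: Total=2^10=1024
Step 2: Unsat when all 1 false: 2^9=512
Step 3: Sat=1024-512=512

512


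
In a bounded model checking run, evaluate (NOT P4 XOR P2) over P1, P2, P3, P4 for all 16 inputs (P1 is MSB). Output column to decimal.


Formula: (NOT P4 XOR P2) over P1, P2, P3, P4 (16 rows)
Evaluate each row (bits = P1,P2,P3,P4, MSB first):
  row 0 [0000]: (NOT 0 XOR 0) -> 1
  row 1 [0001]: (NOT 1 XOR 0) -> 0
  row 2 [0010]: (NOT 0 XOR 0) -> 1
  row 3 [0011]: (NOT 1 XOR 0) -> 0
  row 4 [0100]: (NOT 0 XOR 1) -> 0
  row 5 [0101]: (NOT 1 XOR 1) -> 1
  row 6 [0110]: (NOT 0 XOR 1) -> 0
  row 7 [0111]: (NOT 1 XOR 1) -> 1
  row 8 [1000]: (NOT 0 XOR 0) -> 1
  row 9 [1001]: (NOT 1 XOR 0) -> 0
  row 10 [1010]: (NOT 0 XOR 0) -> 1
  row 11 [1011]: (NOT 1 XOR 0) -> 0
  row 12 [1100]: (NOT 0 XOR 1) -> 0
  row 13 [1101]: (NOT 1 XOR 1) -> 1
  row 14 [1110]: (NOT 0 XOR 1) -> 0
  row 15 [1111]: (NOT 1 XOR 1) -> 1
Full result column, 4 rows per line (P1,P2 fixed per line; P3,P4 runs 00..11 left to right):
  rows 0-3 [P1,P2=00]: 1010  = hex A
  rows 4-7 [P1,P2=01]: 0101  = hex 5
  rows 8-11 [P1,P2=10]: 1010  = hex A
  rows 12-15 [P1,P2=11]: 0101  = hex 5
Output column (row 0 .. row 15) = 1010010110100101
Output column grouped in 4s = 1010 0101 1010 0101 = 0xA5A5
Convert to decimal digit by digit (value = value*16 + digit):
  A -> 10
  10*16 + 5 = 165
  165*16 + 10 (A) = 2650
  2650*16 + 5 = 42405
Decimal = 42405

42405


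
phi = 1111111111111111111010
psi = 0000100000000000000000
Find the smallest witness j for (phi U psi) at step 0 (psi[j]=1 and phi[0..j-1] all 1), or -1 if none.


(phi U psi) at 0: need smallest j with psi[j]=1 and phi[i]=1 for all i in [0,j).
Scan from step 0:
  step 0: phi=1, psi=0 -> continue
  step 1: phi=1, psi=0 -> continue
  step 2: phi=1, psi=0 -> continue
  step 3: phi=1, psi=0 -> continue
  step 4: psi=1 and phi held for [0,4) -> witness found
Witness step = 4

4


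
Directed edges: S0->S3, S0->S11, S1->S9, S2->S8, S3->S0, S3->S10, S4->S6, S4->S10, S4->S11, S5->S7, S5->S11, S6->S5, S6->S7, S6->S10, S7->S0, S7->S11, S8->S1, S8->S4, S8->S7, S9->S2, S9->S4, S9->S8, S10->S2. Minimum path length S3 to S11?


BFS layer-by-layer from S3:
  dist 0: {S3}
  dist 1: {S0, S10}
  dist 2: {S2, S11}
  -> S11 reached at distance 2
Shortest path length = 2

2


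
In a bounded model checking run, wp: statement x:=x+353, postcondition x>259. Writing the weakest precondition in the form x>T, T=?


Formula: wp(x:=E, P) = P[E/x] (substitute E for x in postcondition)
Step 1: Postcondition: x>259
Step 2: Substitute x+353 for x: x+353>259
Step 3: Solve for x: x > 259-353 = -94

-94


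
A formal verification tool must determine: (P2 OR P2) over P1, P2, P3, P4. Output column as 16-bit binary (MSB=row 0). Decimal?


Formula: (P2 OR P2) over P1, P2, P3, P4 (16 rows)
Evaluate each row (bits = P1,P2,P3,P4, MSB first):
  row 0 [0000]: (0 OR 0) -> 0
  row 1 [0001]: (0 OR 0) -> 0
  row 2 [0010]: (0 OR 0) -> 0
  row 3 [0011]: (0 OR 0) -> 0
  row 4 [0100]: (1 OR 1) -> 1
  row 5 [0101]: (1 OR 1) -> 1
  row 6 [0110]: (1 OR 1) -> 1
  row 7 [0111]: (1 OR 1) -> 1
  row 8 [1000]: (0 OR 0) -> 0
  row 9 [1001]: (0 OR 0) -> 0
  row 10 [1010]: (0 OR 0) -> 0
  row 11 [1011]: (0 OR 0) -> 0
  row 12 [1100]: (1 OR 1) -> 1
  row 13 [1101]: (1 OR 1) -> 1
  row 14 [1110]: (1 OR 1) -> 1
  row 15 [1111]: (1 OR 1) -> 1
Full result column, 4 rows per line (P1,P2 fixed per line; P3,P4 runs 00..11 left to right):
  rows 0-3 [P1,P2=00]: 0000  = hex 0
  rows 4-7 [P1,P2=01]: 1111  = hex F
  rows 8-11 [P1,P2=10]: 0000  = hex 0
  rows 12-15 [P1,P2=11]: 1111  = hex F
Output column (row 0 .. row 15) = 0000111100001111
Output column grouped in 4s = 0000 1111 0000 1111 = 0x0F0F
Convert to decimal digit by digit (value = value*16 + digit):
  0 -> 0
  0*16 + 15 (F) = 15
  15*16 + 0 = 240
  240*16 + 15 (F) = 3855
Decimal = 3855

3855


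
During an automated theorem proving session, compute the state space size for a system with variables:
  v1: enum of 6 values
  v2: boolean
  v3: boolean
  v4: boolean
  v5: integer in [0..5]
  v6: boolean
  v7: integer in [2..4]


State space = product of domain sizes of all variables.
Domain sizes:
  v1 (enum of 6 values): 6
  v2 (boolean): 2
  v3 (boolean): 2
  v4 (boolean): 2
  v5 (integer in [0..5]): 6
  v6 (boolean): 2
  v7 (integer in [2..4]): 3
Product = 6 * 2 * 2 * 2 * 6 * 2 * 3 = 1728

1728


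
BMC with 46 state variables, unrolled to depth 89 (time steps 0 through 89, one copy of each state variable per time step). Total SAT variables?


BMC unrolls to depth k, creating one copy of each state var for steps 0..k.
Step count = 89 + 1 = 90 (steps 0 through 89)
Vars per step = 46
Total = 46 * 90 = 4140

4140


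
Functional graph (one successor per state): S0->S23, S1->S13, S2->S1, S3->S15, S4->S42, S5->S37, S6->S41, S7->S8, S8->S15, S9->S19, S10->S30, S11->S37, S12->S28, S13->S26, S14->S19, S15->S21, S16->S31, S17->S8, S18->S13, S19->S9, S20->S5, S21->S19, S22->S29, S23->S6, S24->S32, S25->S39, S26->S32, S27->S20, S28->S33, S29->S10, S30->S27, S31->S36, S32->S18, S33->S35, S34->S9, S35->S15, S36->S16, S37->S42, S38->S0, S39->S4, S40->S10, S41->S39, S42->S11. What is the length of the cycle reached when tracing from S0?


Trace from S0 until a state repeats:
  S0 -> S23 -> S6 -> S41 -> S39 -> S4 -> S42 -> S11 -> S37 -> S42
S42 first seen at step 6, revisited at step 9.
Cycle length = 9 - 6 = 3

3


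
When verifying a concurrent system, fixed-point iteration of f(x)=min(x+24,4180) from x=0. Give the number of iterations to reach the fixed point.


Step 1: x=0, cap=4180, increment=24
Step 2: x grows by 24 each step until capped at 4180; fixed point is x=4180
Step 3: iterations = ceil(4180/24) = 175

175


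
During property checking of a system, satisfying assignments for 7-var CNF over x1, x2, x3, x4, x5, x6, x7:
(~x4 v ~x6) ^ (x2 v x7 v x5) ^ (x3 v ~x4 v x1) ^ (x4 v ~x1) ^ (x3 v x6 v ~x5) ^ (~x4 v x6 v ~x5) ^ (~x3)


CNF with 7 clauses over 7 vars (128 assignments).
An assignment satisfies CNF iff every clause has >=1 true literal.
Check each row (bits = x1,x2,x3,x4,x5,x6,x7; clause T/F shown):
  row 0 [0000000]: clauses=TFTTTTT -> 0
  row 1 [0000001]: clauses=TTTTTTT -> 1
  row 2 [0000010]: clauses=TFTTTTT -> 0
  row 3 [0000011]: clauses=TTTTTTT -> 1
  row 4 [0000100]: clauses=TTTTFTT -> 0
  (every remaining row is evaluated the same way; all 128 results are listed next)
Full result column, 8 rows per line (x1,x2,x3,x4 fixed per line; x5,x6,x7 runs 000..111 left to right):
  rows 0-7 [x1,x2,x3,x4=0000]: 01010011  (ones: 4)
  rows 8-15 [x1,x2,x3,x4=0001]: 00000000  (ones: 0)
  rows 16-23 [x1,x2,x3,x4=0010]: 00000000  (ones: 0)
  rows 24-31 [x1,x2,x3,x4=0011]: 00000000  (ones: 0)
  rows 32-39 [x1,x2,x3,x4=0100]: 11110011  (ones: 6)
  rows 40-47 [x1,x2,x3,x4=0101]: 00000000  (ones: 0)
  rows 48-55 [x1,x2,x3,x4=0110]: 00000000  (ones: 0)
  rows 56-63 [x1,x2,x3,x4=0111]: 00000000  (ones: 0)
  rows 64-71 [x1,x2,x3,x4=1000]: 00000000  (ones: 0)
  rows 72-79 [x1,x2,x3,x4=1001]: 01000000  (ones: 1)
  rows 80-87 [x1,x2,x3,x4=1010]: 00000000  (ones: 0)
  rows 88-95 [x1,x2,x3,x4=1011]: 00000000  (ones: 0)
  rows 96-103 [x1,x2,x3,x4=1100]: 00000000  (ones: 0)
  rows 104-111 [x1,x2,x3,x4=1101]: 11000000  (ones: 2)
  rows 112-119 [x1,x2,x3,x4=1110]: 00000000  (ones: 0)
  rows 120-127 [x1,x2,x3,x4=1111]: 00000000  (ones: 0)
Satisfying assignments = 4+0+0+0+6+0+0+0+0+1+0+0+0+2+0+0 = 13

13


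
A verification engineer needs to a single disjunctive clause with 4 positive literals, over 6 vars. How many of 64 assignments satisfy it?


Step 1: Total=2^6=64
Step 2: Unsat when all 4 false: 2^2=4
Step 3: Sat=64-4=60

60


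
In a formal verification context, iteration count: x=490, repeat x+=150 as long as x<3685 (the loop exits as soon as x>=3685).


Step 1: x goes from 490 toward 3685 by 150; the body runs while x<3685, so iterations = ceil((bound-start)/step)
Step 2: Distance=3195
Step 3: ceil(3195/150)=22

22


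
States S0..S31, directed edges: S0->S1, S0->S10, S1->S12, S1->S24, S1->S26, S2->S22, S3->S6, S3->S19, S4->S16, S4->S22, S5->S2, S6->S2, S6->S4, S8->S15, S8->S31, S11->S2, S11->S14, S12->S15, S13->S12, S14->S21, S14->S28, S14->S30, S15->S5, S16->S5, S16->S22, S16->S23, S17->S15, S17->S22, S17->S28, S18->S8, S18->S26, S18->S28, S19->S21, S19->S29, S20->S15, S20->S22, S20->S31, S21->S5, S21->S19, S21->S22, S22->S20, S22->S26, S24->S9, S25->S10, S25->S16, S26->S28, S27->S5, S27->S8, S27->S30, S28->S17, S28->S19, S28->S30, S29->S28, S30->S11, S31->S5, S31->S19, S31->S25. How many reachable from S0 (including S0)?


BFS from S0:
  layer 0: {S0}
  layer 1: {S1, S10}
  layer 2: {S12, S24, S26}
  layer 3: {S9, S15, S28}
  layer 4: {S5, S17, S19, S30}
  layer 5: {S2, S11, S21, S22, S29}
  layer 6: {S14, S20}
  layer 7: {S31}
  layer 8: {S25}
  layer 9: {S16}
  layer 10: {S23}
Reachable set: {S0, S1, S2, S5, S9, S10, S11, S12, S14, S15, S16, S17, S19, S20, S21, S22, S23, S24, S25, S26, S28, S29, S30, S31}
Count = 24

24


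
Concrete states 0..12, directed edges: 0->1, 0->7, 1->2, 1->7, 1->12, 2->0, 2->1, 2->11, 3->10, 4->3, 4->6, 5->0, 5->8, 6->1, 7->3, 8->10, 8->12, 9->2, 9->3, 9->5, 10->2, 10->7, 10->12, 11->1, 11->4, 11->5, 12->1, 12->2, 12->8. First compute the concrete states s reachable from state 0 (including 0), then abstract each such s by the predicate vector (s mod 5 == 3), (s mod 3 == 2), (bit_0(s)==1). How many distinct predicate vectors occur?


BFS from 0:
Concrete reachable: {0, 1, 2, 3, 4, 5, 6, 7, 8, 10, 11, 12}
Abstract via predicates (s mod 5 == 3), (s mod 3 == 2), (bit_0(s)==1):
  (0,0,0) <- {0, 4, 6, 10, 12}
  (0,0,1) <- {1, 7}
  (0,1,0) <- {2}
  (0,1,1) <- {5, 11}
  (1,0,1) <- {3}
  (1,1,0) <- {8}
Distinct abstract states = 6

6
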